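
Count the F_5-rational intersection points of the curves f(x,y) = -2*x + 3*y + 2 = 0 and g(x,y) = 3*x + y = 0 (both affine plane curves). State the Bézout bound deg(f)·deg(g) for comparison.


Common zeros: {(2, 4)}; count = 1; Bézout bound = 1.

deg(f) = 1, deg(g) = 1, so Bézout bound = 1.
Scan x ∈ F_5. For each x, list the y ∈ F_5 with f(x, y) ≡ 0 and those with g(x, y) ≡ 0 (mod 5); the common zeros in that column are the intersection.
  x = 0: f ≡ 0 at y ∈ {1}; g ≡ 0 at y ∈ {0}; common: ∅.
  x = 1: f ≡ 0 at y ∈ {0}; g ≡ 0 at y ∈ {2}; common: ∅.
  x = 2: f ≡ 0 at y ∈ {4}; g ≡ 0 at y ∈ {4}; common: {4}.
  x = 3: f ≡ 0 at y ∈ {3}; g ≡ 0 at y ∈ {1}; common: ∅.
  x = 4: f ≡ 0 at y ∈ {2}; g ≡ 0 at y ∈ {3}; common: ∅.
Collecting: common zeros = {(2, 4)}, so the count is 1.
Comparison with the Bézout bound: 1 ≤ 1 = deg(f)·deg(g), as expected for curves with no common component (the bound is attained).


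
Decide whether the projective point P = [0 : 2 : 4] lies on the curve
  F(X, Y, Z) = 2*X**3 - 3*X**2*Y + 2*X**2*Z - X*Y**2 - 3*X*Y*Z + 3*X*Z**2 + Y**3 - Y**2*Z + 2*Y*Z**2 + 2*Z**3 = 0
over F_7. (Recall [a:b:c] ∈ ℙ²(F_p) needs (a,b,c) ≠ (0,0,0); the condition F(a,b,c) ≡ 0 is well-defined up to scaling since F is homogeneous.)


F(0,2,4) ≡ 2 (mod 7); P is NOT on the curve.

Evaluate F(0, 2, 4) term-by-term (mod 7).
  2*X**3 ↦ 2·0·1·1 = 0
  -3*X**2*Y ↦ -3·0·2·1 = 0
  2*X**2*Z ↦ 2·0·1·4 = 0
  -X*Y**2 ↦ -1·0·4·1 = 0
  -3*X*Y*Z ↦ -3·0·2·4 = 0
  3*X*Z**2 ↦ 3·0·1·16 = 0
  Y**3 ↦ 1·1·8·1 = 8
  -Y**2*Z ↦ -1·1·4·4 = -16
  2*Y*Z**2 ↦ 2·1·2·16 = 64
  2*Z**3 ↦ 2·1·1·64 = 128
Sum: F(0, 2, 4) = (0) + (0) + (0) + (0) + (0) + (0) + (8) + (-16) + (64) + (128) = 184.
Reducing mod 7: 184 ≡ 2 (mod 7).
Since F(a, b, c) ≡ 2 ≠ 0 (mod 7), P does NOT lie on the curve.


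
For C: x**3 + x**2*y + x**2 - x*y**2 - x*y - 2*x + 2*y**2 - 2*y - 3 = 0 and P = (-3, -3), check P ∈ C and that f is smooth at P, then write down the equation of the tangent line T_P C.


Tangent line at P: 31*x - 20*y + 33 = 0.

Step 1: f(-3, -3) = 0, so P lies on C.
Step 2: partial derivatives
  f_x(x, y) = 3*x**2 + 2*x*y + 2*x - y**2 - y - 2, f_y(x, y) = x**2 - 2*x*y - x + 4*y - 2.
  f_x(P) = 31, f_y(P) = -20 (gradient nonzero, so P is smooth).
Step 3: tangent line at P: 31·(x − -3) + -20·(y − -3) = 0.
Expanding: 31*x - 20*y + 33 = 0.


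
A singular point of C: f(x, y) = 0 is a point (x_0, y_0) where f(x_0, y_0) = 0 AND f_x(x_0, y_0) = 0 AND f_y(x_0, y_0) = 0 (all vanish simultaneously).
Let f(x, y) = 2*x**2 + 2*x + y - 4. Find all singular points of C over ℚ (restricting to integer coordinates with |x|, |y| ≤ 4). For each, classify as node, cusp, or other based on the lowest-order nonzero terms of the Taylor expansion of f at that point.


No singular points in the scanned grid; C is smooth there.

Compute partial derivatives:
  f_x = 4*x + 2.
  f_y = 1.
f_y = 1 is a nonzero constant, so f_y never vanishes: no point (x, y) can satisfy f = f_x = f_y = 0. In particular no (x, y) ∈ {−4, ..., 4}² is singular; the curve is smooth.


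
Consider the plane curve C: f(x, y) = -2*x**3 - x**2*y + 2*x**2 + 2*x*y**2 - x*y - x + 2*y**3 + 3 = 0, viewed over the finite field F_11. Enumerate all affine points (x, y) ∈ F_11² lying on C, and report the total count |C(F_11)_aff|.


Affine F_11-points: {(0, 5), (1, 2), (1, 4), (3, 8), (4, 5), (5, 1), (6, 0), (7, 8), (7, 9), (9, 8), (10, 3)}; count = 11.

For each of the 121 pairs (x, y) ∈ F_11², evaluate f(x, y) mod 11. Record the zeros.
  x = 0: [0↦3, 1↦5, 2↦8, 3↦2, 4↦10, 5↦0, 6↦6, 7↦7, 8↦4, 9↦9, 10↦1]  zeros at y ∈ {5}
  x = 1: [0↦2, 1↦4, 2↦0, 3↦2, 4↦0, 5↦6, 6↦10, 7↦2, 8↦5, 9↦9, 10↦4]  zeros at y ∈ {2, 4}
  x = 2: [0↦4, 1↦4, 2↦2, 3↦10, 4↦7, 5↦5, 6↦5, 7↦8, 8↦4, 9↦5, 10↦1]  zeros at y ∈ ∅
  x = 3: [0↦8, 1↦4, 2↦2, 3↦3, 4↦8, 5↦7, 6↦1, 7↦2, 8↦0, 9↦7, 10↦2]  zeros at y ∈ {8}
  x = 4: [0↦2, 1↦3, 2↦10, 3↦2, 4↦2, 5↦0, 6↦8, 7↦5, 8↦3, 9↦3, 10↦6]  zeros at y ∈ {5}
  x = 5: [0↦7, 1↦0, 2↦3, 3↦6, 4↦10, 5↦5, 6↦3, 7↦5, 8↦1, 9↦3, 10↦1]  zeros at y ∈ {1}
  x = 6: [0↦0, 1↦5, 2↦2, 3↦3, 4↦9, 5↦10, 6↦7, 7↦1, 8↦4, 9↦6, 10↦8]  zeros at y ∈ {0}
  x = 7: [0↦2, 1↦6, 2↦6, 3↦3, 4↦9, 5↦3, 6↦8, 7↦3, 8↦0, 9↦0, 10↦4]  zeros at y ∈ {8, 9}
  x = 8: [0↦1, 1↦2, 2↦3, 3↦5, 4↦9, 5↦5, 6↦5, 7↦10, 8↦10, 9↦6, 10↦10]  zeros at y ∈ ∅
  x = 9: [0↦7, 1↦3, 2↦3, 3↦8, 4↦8, 5↦4, 6↦8, 7↦10, 8↦0, 9↦1, 10↦3]  zeros at y ∈ {8}
  x = 10: [0↦8, 1↦8, 2↦5, 3↦0, 4↦5, 5↦10, 6↦5, 7↦2, 8↦2, 9↦6, 10↦4]  zeros at y ∈ {3}
Collecting zeros: affine points = {(0, 5), (1, 2), (1, 4), (3, 8), (4, 5), (5, 1), (6, 0), (7, 8), (7, 9), (9, 8), (10, 3)}.
Total count |C(F_11)_aff| = 11.


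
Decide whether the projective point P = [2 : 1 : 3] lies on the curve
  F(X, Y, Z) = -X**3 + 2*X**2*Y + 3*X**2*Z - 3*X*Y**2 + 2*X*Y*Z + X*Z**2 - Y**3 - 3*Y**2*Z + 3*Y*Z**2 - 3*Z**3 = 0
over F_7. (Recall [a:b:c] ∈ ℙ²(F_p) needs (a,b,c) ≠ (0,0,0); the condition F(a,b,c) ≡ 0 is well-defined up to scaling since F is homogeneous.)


F(2,1,3) ≡ 3 (mod 7); P is NOT on the curve.

Evaluate F(2, 1, 3) term-by-term (mod 7).
  -X**3 ↦ -1·8·1·1 = -8
  2*X**2*Y ↦ 2·4·1·1 = 8
  3*X**2*Z ↦ 3·4·1·3 = 36
  -3*X*Y**2 ↦ -3·2·1·1 = -6
  2*X*Y*Z ↦ 2·2·1·3 = 12
  X*Z**2 ↦ 1·2·1·9 = 18
  -Y**3 ↦ -1·1·1·1 = -1
  -3*Y**2*Z ↦ -3·1·1·3 = -9
  3*Y*Z**2 ↦ 3·1·1·9 = 27
  -3*Z**3 ↦ -3·1·1·27 = -81
Sum: F(2, 1, 3) = (-8) + (8) + (36) + (-6) + (12) + (18) + (-1) + (-9) + (27) + (-81) = -4.
Reducing mod 7: -4 ≡ 3 (mod 7).
Since F(a, b, c) ≡ 3 ≠ 0 (mod 7), P does NOT lie on the curve.


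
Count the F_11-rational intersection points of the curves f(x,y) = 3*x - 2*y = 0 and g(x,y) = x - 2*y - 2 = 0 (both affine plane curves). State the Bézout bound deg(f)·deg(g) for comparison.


Common zeros: {(10, 4)}; count = 1; Bézout bound = 1.

deg(f) = 1, deg(g) = 1, so Bézout bound = 1.
Scan x ∈ F_11. For each x, list the y ∈ F_11 with f(x, y) ≡ 0 and those with g(x, y) ≡ 0 (mod 11); the common zeros in that column are the intersection.
  x = 0: f ≡ 0 at y ∈ {0}; g ≡ 0 at y ∈ {10}; common: ∅.
  x = 1: f ≡ 0 at y ∈ {7}; g ≡ 0 at y ∈ {5}; common: ∅.
  x = 2: f ≡ 0 at y ∈ {3}; g ≡ 0 at y ∈ {0}; common: ∅.
  x = 3: f ≡ 0 at y ∈ {10}; g ≡ 0 at y ∈ {6}; common: ∅.
  x = 4: f ≡ 0 at y ∈ {6}; g ≡ 0 at y ∈ {1}; common: ∅.
  x = 5: f ≡ 0 at y ∈ {2}; g ≡ 0 at y ∈ {7}; common: ∅.
  x = 6: f ≡ 0 at y ∈ {9}; g ≡ 0 at y ∈ {2}; common: ∅.
  x = 7: f ≡ 0 at y ∈ {5}; g ≡ 0 at y ∈ {8}; common: ∅.
  x = 8: f ≡ 0 at y ∈ {1}; g ≡ 0 at y ∈ {3}; common: ∅.
  x = 9: f ≡ 0 at y ∈ {8}; g ≡ 0 at y ∈ {9}; common: ∅.
  x = 10: f ≡ 0 at y ∈ {4}; g ≡ 0 at y ∈ {4}; common: {4}.
Collecting: common zeros = {(10, 4)}, so the count is 1.
Comparison with the Bézout bound: 1 ≤ 1 = deg(f)·deg(g), as expected for curves with no common component (the bound is attained).


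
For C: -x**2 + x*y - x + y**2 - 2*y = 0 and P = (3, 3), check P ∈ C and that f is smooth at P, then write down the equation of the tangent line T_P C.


Tangent line at P: -4*x + 7*y - 9 = 0.

Step 1: f(3, 3) = 0, so P lies on C.
Step 2: partial derivatives
  f_x(x, y) = -2*x + y - 1, f_y(x, y) = x + 2*y - 2.
  f_x(P) = -4, f_y(P) = 7 (gradient nonzero, so P is smooth).
Step 3: tangent line at P: -4·(x − 3) + 7·(y − 3) = 0.
Expanding: -4*x + 7*y - 9 = 0.


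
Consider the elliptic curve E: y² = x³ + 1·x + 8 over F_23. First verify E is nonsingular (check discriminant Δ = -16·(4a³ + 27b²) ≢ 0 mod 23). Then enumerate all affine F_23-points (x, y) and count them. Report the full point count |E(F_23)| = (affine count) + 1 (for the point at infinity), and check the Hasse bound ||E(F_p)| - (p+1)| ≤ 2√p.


Affine points = {(0, 10), (0, 13), (2, 8), (2, 15), (5, 0), (6, 0), (7, 6), (7, 17), (10, 11), (10, 12), (11, 4), (11, 19), (12, 0), (14, 11), (14, 12), (16, 7), (16, 16), (17, 4), (17, 19), (18, 4), (18, 19), (19, 3), (19, 20), (20, 1), (20, 22), (22, 11), (22, 12)}; affine count = 27; |E(F_23)| = 28.

Discriminant check: Δ ∝ 4a³ + 27b² = 4·1³ + 27·8² = 4·1 + 27·64 ≡ 7 (mod 23). Nonzero ⇒ E is nonsingular.
For each x ∈ F_23, compute rhs = x³ + 1·x + 8 mod 23, then count y ∈ F_23 with y² ≡ rhs.
  x = 0: rhs = 8, matching y values: 10, 13 (2 points).
  x = 1: rhs = 10, matching y values: none (0 points).
  x = 2: rhs = 18, matching y values: 8, 15 (2 points).
  x = 3: rhs = 15, matching y values: none (0 points).
  x = 4: rhs = 7, matching y values: none (0 points).
  x = 5: rhs = 0, matching y values: 0 (1 points).
  x = 6: rhs = 0, matching y values: 0 (1 points).
  x = 7: rhs = 13, matching y values: 6, 17 (2 points).
  x = 8: rhs = 22, matching y values: none (0 points).
  x = 9: rhs = 10, matching y values: none (0 points).
  x = 10: rhs = 6, matching y values: 11, 12 (2 points).
  x = 11: rhs = 16, matching y values: 4, 19 (2 points).
  x = 12: rhs = 0, matching y values: 0 (1 points).
  x = 13: rhs = 10, matching y values: none (0 points).
  x = 14: rhs = 6, matching y values: 11, 12 (2 points).
  x = 15: rhs = 17, matching y values: none (0 points).
  x = 16: rhs = 3, matching y values: 7, 16 (2 points).
  x = 17: rhs = 16, matching y values: 4, 19 (2 points).
  x = 18: rhs = 16, matching y values: 4, 19 (2 points).
  x = 19: rhs = 9, matching y values: 3, 20 (2 points).
  x = 20: rhs = 1, matching y values: 1, 22 (2 points).
  x = 21: rhs = 21, matching y values: none (0 points).
  x = 22: rhs = 6, matching y values: 11, 12 (2 points).
Total affine count: 27.
Full point count |E(F_23)| = 27 + 1 = 28.
Hasse bound: |28 − (23+1)| = |4| = 4 ≤ 2√23 ≈ 9.5917 ✓.


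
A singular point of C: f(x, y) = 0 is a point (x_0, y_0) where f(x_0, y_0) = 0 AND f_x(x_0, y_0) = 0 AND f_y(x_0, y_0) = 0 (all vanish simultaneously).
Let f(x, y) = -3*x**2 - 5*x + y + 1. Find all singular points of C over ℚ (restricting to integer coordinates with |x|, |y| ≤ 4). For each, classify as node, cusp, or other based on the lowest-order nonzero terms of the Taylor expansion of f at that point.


No singular points in the scanned grid; C is smooth there.

Compute partial derivatives:
  f_x = -6*x - 5.
  f_y = 1.
f_y = 1 is a nonzero constant, so f_y never vanishes: no point (x, y) can satisfy f = f_x = f_y = 0. In particular no (x, y) ∈ {−4, ..., 4}² is singular; the curve is smooth.


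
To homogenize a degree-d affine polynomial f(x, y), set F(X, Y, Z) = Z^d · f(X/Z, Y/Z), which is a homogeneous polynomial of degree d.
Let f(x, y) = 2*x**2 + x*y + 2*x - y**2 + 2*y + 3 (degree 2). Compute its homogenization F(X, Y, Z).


F(X, Y, Z) = 2*X**2 + X*Y + 2*X*Z - Y**2 + 2*Y*Z + 3*Z**2

deg(f) = 2.
Substitute x = X/Z, y = Y/Z into f, then multiply by Z^2.
  monomial 2·x^2·y^0 ↦ 2·X^2·Y^0·Z^0.
  monomial 1·x^1·y^1 ↦ 1·X^1·Y^1·Z^0.
  monomial 2·x^1·y^0 ↦ 2·X^1·Y^0·Z^1.
  monomial -1·x^0·y^2 ↦ -1·X^0·Y^2·Z^0.
  monomial 2·x^0·y^1 ↦ 2·X^0·Y^1·Z^1.
  monomial 3·x^0·y^0 ↦ 3·X^0·Y^0·Z^2.
Collecting: F(X, Y, Z) = 2*X**2 + X*Y + 2*X*Z - Y**2 + 2*Y*Z + 3*Z**2.


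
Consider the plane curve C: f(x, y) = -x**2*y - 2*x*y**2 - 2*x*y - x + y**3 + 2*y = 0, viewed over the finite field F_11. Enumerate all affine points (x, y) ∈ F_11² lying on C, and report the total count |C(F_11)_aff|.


Affine F_11-points: {(0, 0), (0, 3), (0, 8), (2, 1), (2, 2), (4, 1), (4, 9), (8, 2), (8, 6), (8, 8), (9, 6), (10, 3)}; count = 12.

For each of the 121 pairs (x, y) ∈ F_11², evaluate f(x, y) mod 11. Record the zeros.
  x = 0: [0↦0, 1↦3, 2↦1, 3↦0, 4↦6, 5↦3, 6↦8, 7↦5, 8↦0, 9↦10, 10↦8]  zeros at y ∈ {0, 3, 8}
  x = 1: [0↦10, 1↦8, 2↦8, 3↦5, 4↦5, 5↦3, 6↦5, 7↦6, 8↦1, 9↦7, 10↦8]  zeros at y ∈ ∅
  x = 2: [0↦9, 1↦0, 2↦0, 3↦4, 4↦7, 5↦4, 6↦1, 7↦4, 8↦8, 9↦8, 10↦10]  zeros at y ∈ {1, 2}
  x = 3: [0↦8, 1↦1, 2↦10, 3↦8, 4↦1, 5↦6, 6↦7, 7↦10, 8↦10, 9↦2, 10↦3]  zeros at y ∈ ∅
  x = 4: [0↦7, 1↦0, 2↦5, 3↦6, 4↦9, 5↦9, 6↦1, 7↦2, 8↦7, 9↦0, 10↦9]  zeros at y ∈ {1, 9}
  x = 5: [0↦6, 1↦8, 2↦7, 3↦9, 4↦9, 5↦2, 6↦5, 7↦2, 8↦10, 9↦2, 10↦6]  zeros at y ∈ ∅
  x = 6: [0↦5, 1↦3, 2↦5, 3↦6, 4↦1, 5↦7, 6↦8, 7↦10, 8↦8, 9↦8, 10↦5]  zeros at y ∈ ∅
  x = 7: [0↦4, 1↦7, 2↦10, 3↦8, 4↦7, 5↦2, 6↦10, 7↦4, 8↦1, 9↦7, 10↦6]  zeros at y ∈ ∅
  x = 8: [0↦3, 1↦9, 2↦0, 3↦4, 4↦5, 5↦9, 6↦0, 7↦6, 8↦0, 9↦10, 10↦9]  zeros at y ∈ {2, 6, 8}
  x = 9: [0↦2, 1↦9, 2↦8, 3↦5, 4↦6, 5↦6, 6↦0, 7↦5, 8↦5, 9↦6, 10↦3]  zeros at y ∈ {6}
  x = 10: [0↦1, 1↦7, 2↦1, 3↦0, 4↦10, 5↦4, 6↦10, 7↦1, 8↦5, 9↦6, 10↦10]  zeros at y ∈ {3}
Collecting zeros: affine points = {(0, 0), (0, 3), (0, 8), (2, 1), (2, 2), (4, 1), (4, 9), (8, 2), (8, 6), (8, 8), (9, 6), (10, 3)}.
Total count |C(F_11)_aff| = 12.


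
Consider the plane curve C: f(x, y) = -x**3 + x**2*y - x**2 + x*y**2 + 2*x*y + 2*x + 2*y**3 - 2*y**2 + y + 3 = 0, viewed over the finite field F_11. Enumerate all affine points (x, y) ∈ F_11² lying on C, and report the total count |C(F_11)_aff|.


Affine F_11-points: {(3, 10), (6, 3), (8, 7), (9, 6), (10, 1), (10, 5)}; count = 6.

For each of the 121 pairs (x, y) ∈ F_11², evaluate f(x, y) mod 11. Record the zeros.
  x = 0: [0↦3, 1↦4, 2↦2, 3↦9, 4↦4, 5↦10, 6↦6, 7↦4, 8↦5, 9↦10, 10↦9]  zeros at y ∈ ∅
  x = 1: [0↦3, 1↦8, 2↦1, 3↦5, 4↦10, 5↦6, 6↦5, 7↦8, 8↦5, 9↦8, 10↦7]  zeros at y ∈ ∅
  x = 2: [0↦6, 1↦6, 2↦7, 3↦10, 4↦5, 5↦4, 6↦8, 7↦7, 8↦2, 9↦5, 10↦6]  zeros at y ∈ ∅
  x = 3: [0↦6, 1↦3, 2↦3, 3↦7, 4↦5, 5↦9, 6↦9, 7↦6, 8↦1, 9↦6, 10↦0]  zeros at y ∈ {10}
  x = 4: [0↦8, 1↦4, 2↦5, 3↦1, 4↦4, 5↦4, 6↦2, 7↦10, 8↦7, 9↦5, 10↦5]  zeros at y ∈ ∅
  x = 5: [0↦6, 1↦3, 2↦7, 3↦8, 4↦7, 5↦5, 6↦3, 7↦2, 8↦3, 9↦7, 10↦4]  zeros at y ∈ ∅
  x = 6: [0↦5, 1↦5, 2↦3, 3↦0, 4↦8, 5↦6, 6↦6, 7↦9, 8↦5, 9↦6, 10↦2]  zeros at y ∈ {3}
  x = 7: [0↦10, 1↦4, 2↦9, 3↦4, 4↦1, 5↦1, 6↦5, 7↦3, 8↦7, 9↦7, 10↦4]  zeros at y ∈ ∅
  x = 8: [0↦4, 1↦5, 2↦8, 3↦3, 4↦2, 5↦6, 6↦5, 7↦0, 8↦3, 9↦4, 10↦4]  zeros at y ∈ {7}
  x = 9: [0↦3, 1↦2, 2↦5, 3↦2, 4↦5, 5↦4, 6↦0, 7↦5, 8↦9, 9↦2, 10↦7]  zeros at y ∈ {6}
  x = 10: [0↦1, 1↦0, 2↦5, 3↦6, 4↦4, 5↦0, 6↦6, 7↦1, 8↦8, 9↦6, 10↦7]  zeros at y ∈ {1, 5}
Collecting zeros: affine points = {(3, 10), (6, 3), (8, 7), (9, 6), (10, 1), (10, 5)}.
Total count |C(F_11)_aff| = 6.


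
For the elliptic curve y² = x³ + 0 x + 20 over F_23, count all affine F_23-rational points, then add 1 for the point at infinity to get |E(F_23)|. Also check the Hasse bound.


Affine points = {(3, 1), (3, 22), (6, 11), (6, 12), (7, 8), (7, 15), (8, 7), (8, 16), (9, 6), (9, 17), (10, 10), (10, 13), (12, 0), (13, 3), (13, 20), (14, 2), (14, 21), (19, 5), (19, 18), (20, 4), (20, 19), (21, 9), (21, 14)}; affine count = 23; |E(F_23)| = 24.

Discriminant check: Δ ∝ 4a³ + 27b² = 4·0³ + 27·20² = 4·0 + 27·400 ≡ 13 (mod 23). Nonzero ⇒ E is nonsingular.
For each x ∈ F_23, compute rhs = x³ + 0·x + 20 mod 23, then count y ∈ F_23 with y² ≡ rhs.
  x = 0: rhs = 20, matching y values: none (0 points).
  x = 1: rhs = 21, matching y values: none (0 points).
  x = 2: rhs = 5, matching y values: none (0 points).
  x = 3: rhs = 1, matching y values: 1, 22 (2 points).
  x = 4: rhs = 15, matching y values: none (0 points).
  x = 5: rhs = 7, matching y values: none (0 points).
  x = 6: rhs = 6, matching y values: 11, 12 (2 points).
  x = 7: rhs = 18, matching y values: 8, 15 (2 points).
  x = 8: rhs = 3, matching y values: 7, 16 (2 points).
  x = 9: rhs = 13, matching y values: 6, 17 (2 points).
  x = 10: rhs = 8, matching y values: 10, 13 (2 points).
  x = 11: rhs = 17, matching y values: none (0 points).
  x = 12: rhs = 0, matching y values: 0 (1 points).
  x = 13: rhs = 9, matching y values: 3, 20 (2 points).
  x = 14: rhs = 4, matching y values: 2, 21 (2 points).
  x = 15: rhs = 14, matching y values: none (0 points).
  x = 16: rhs = 22, matching y values: none (0 points).
  x = 17: rhs = 11, matching y values: none (0 points).
  x = 18: rhs = 10, matching y values: none (0 points).
  x = 19: rhs = 2, matching y values: 5, 18 (2 points).
  x = 20: rhs = 16, matching y values: 4, 19 (2 points).
  x = 21: rhs = 12, matching y values: 9, 14 (2 points).
  x = 22: rhs = 19, matching y values: none (0 points).
Total affine count: 23.
Full point count |E(F_23)| = 23 + 1 = 24.
Hasse bound: |24 − (23+1)| = |0| = 0 ≤ 2√23 ≈ 9.5917 ✓.


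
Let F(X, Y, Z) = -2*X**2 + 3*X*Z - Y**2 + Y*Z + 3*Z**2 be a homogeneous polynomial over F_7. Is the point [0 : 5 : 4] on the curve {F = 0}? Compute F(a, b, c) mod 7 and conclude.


F(0,5,4) ≡ 1 (mod 7); P is NOT on the curve.

Evaluate F(0, 5, 4) term-by-term (mod 7).
  -2*X**2 ↦ -2·0·1·1 = 0
  3*X*Z ↦ 3·0·1·4 = 0
  -Y**2 ↦ -1·1·25·1 = -25
  Y*Z ↦ 1·1·5·4 = 20
  3*Z**2 ↦ 3·1·1·16 = 48
Sum: F(0, 5, 4) = (0) + (0) + (-25) + (20) + (48) = 43.
Reducing mod 7: 43 ≡ 1 (mod 7).
Since F(a, b, c) ≡ 1 ≠ 0 (mod 7), P does NOT lie on the curve.


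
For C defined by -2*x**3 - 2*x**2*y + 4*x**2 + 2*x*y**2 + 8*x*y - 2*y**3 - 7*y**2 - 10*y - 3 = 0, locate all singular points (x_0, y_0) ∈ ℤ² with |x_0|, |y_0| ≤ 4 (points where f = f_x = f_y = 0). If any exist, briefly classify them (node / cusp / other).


Singular points: {(1, -1)}; classification: cusp.

Compute partial derivatives:
  f_x = -6*x**2 - 4*x*y + 8*x + 2*y**2 + 8*y.
  f_y = -2*x**2 + 4*x*y + 8*x - 6*y**2 - 14*y - 10.
Scan x_0 ∈ {−4, ..., 4}. For each x_0, f_y(x_0, y) is a polynomial in y; find its integer roots y ∈ {−4, ..., 4}, then test f_x and f at those candidates.
  x = -4: f_y(-4, y) = -6*y**2 - 30*y - 74; no integer root y with |y| ≤ 4.
  x = -3: f_y(-3, y) = -6*y**2 - 26*y - 52; no integer root y with |y| ≤ 4.
  x = -2: f_y(-2, y) = -6*y**2 - 22*y - 34; no integer root y with |y| ≤ 4.
  x = -1: f_y(-1, y) = -6*y**2 - 18*y - 20; no integer root y with |y| ≤ 4.
  x = 0: f_y(0, y) = -6*y**2 - 14*y - 10; no integer root y with |y| ≤ 4.
  x = 1: f_y(1, y) = -6*y**2 - 10*y - 4; vanishes at y ∈ {-1}. (1, -1): f_x = 0, f = 0 — SINGULAR.
  x = 2: f_y(2, y) = -6*y**2 - 6*y - 2; no integer root y with |y| ≤ 4.
  x = 3: f_y(3, y) = -6*y**2 - 2*y - 4; no integer root y with |y| ≤ 4.
  x = 4: f_y(4, y) = -6*y**2 + 2*y - 10; no integer root y with |y| ≤ 4.
Only singular point on the grid: (1, -1).
Classify: substitute x = 1 + u, y = -1 + v and expand: f = -2*u**3 - 2*u**2*v + 2*u*v**2 - 2*v**3 + v**2.
No constant or linear terms (consistent with a singular point). Quadratic part: v**2. Cubic part: -2*u**3 - 2*u**2*v + 2*u*v**2 - 2*v**3.
The quadratic part v**2 is a perfect square, so there is a single (double) tangent line v = 0, i.e. y = -1. Restricting the cubic part to that line (v = 0) leaves -2*u**3 ≠ 0, so f is not divisible by v and the branch is v² ≈ 2*u**3 to lowest order — this is a cusp.
Classification: cusp.


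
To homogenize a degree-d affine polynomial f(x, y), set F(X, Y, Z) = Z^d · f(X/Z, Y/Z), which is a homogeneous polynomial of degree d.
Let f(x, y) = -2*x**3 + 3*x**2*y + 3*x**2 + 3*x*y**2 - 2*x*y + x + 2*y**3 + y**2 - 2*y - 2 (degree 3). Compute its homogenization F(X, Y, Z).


F(X, Y, Z) = -2*X**3 + 3*X**2*Y + 3*X**2*Z + 3*X*Y**2 - 2*X*Y*Z + X*Z**2 + 2*Y**3 + Y**2*Z - 2*Y*Z**2 - 2*Z**3

deg(f) = 3.
Substitute x = X/Z, y = Y/Z into f, then multiply by Z^3.
  monomial -2·x^3·y^0 ↦ -2·X^3·Y^0·Z^0.
  monomial 3·x^2·y^1 ↦ 3·X^2·Y^1·Z^0.
  monomial 3·x^2·y^0 ↦ 3·X^2·Y^0·Z^1.
  monomial 3·x^1·y^2 ↦ 3·X^1·Y^2·Z^0.
  monomial -2·x^1·y^1 ↦ -2·X^1·Y^1·Z^1.
  monomial 1·x^1·y^0 ↦ 1·X^1·Y^0·Z^2.
  monomial 2·x^0·y^3 ↦ 2·X^0·Y^3·Z^0.
  monomial 1·x^0·y^2 ↦ 1·X^0·Y^2·Z^1.
  monomial -2·x^0·y^1 ↦ -2·X^0·Y^1·Z^2.
  monomial -2·x^0·y^0 ↦ -2·X^0·Y^0·Z^3.
Collecting: F(X, Y, Z) = -2*X**3 + 3*X**2*Y + 3*X**2*Z + 3*X*Y**2 - 2*X*Y*Z + X*Z**2 + 2*Y**3 + Y**2*Z - 2*Y*Z**2 - 2*Z**3.


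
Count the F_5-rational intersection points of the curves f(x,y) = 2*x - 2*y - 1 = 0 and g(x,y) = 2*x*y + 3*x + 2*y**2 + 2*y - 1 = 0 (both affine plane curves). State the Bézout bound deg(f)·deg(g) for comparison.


Common zeros: ∅; count = 0; Bézout bound = 2.

deg(f) = 1, deg(g) = 2, so Bézout bound = 2.
Scan x ∈ F_5. For each x, list the y ∈ F_5 with f(x, y) ≡ 0 and those with g(x, y) ≡ 0 (mod 5); the common zeros in that column are the intersection.
  x = 0: f ≡ 0 at y ∈ {2}; g ≡ 0 at y ∈ ∅; common: ∅.
  x = 1: f ≡ 0 at y ∈ {3}; g ≡ 0 at y ∈ {4}; common: ∅.
  x = 2: f ≡ 0 at y ∈ {4}; g ≡ 0 at y ∈ {0, 2}; common: ∅.
  x = 3: f ≡ 0 at y ∈ {0}; g ≡ 0 at y ∈ {3}; common: ∅.
  x = 4: f ≡ 0 at y ∈ {1}; g ≡ 0 at y ∈ ∅; common: ∅.
Collecting: common zeros = ∅, so the count is 0.
Comparison with the Bézout bound: 0 ≤ 2 = deg(f)·deg(g), as expected for curves with no common component (the affine F_5-count falls short of the bound because intersections may lie at infinity, over extension fields, or carry multiplicity).


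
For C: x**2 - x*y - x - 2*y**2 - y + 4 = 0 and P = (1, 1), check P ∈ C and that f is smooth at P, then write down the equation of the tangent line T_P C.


Tangent line at P: 6 - 6*y = 0.

Step 1: f(1, 1) = 0, so P lies on C.
Step 2: partial derivatives
  f_x(x, y) = 2*x - y - 1, f_y(x, y) = -x - 4*y - 1.
  f_x(P) = 0, f_y(P) = -6 (gradient nonzero, so P is smooth).
Step 3: tangent line at P: 0·(x − 1) + -6·(y − 1) = 0.
Expanding: 6 - 6*y = 0.


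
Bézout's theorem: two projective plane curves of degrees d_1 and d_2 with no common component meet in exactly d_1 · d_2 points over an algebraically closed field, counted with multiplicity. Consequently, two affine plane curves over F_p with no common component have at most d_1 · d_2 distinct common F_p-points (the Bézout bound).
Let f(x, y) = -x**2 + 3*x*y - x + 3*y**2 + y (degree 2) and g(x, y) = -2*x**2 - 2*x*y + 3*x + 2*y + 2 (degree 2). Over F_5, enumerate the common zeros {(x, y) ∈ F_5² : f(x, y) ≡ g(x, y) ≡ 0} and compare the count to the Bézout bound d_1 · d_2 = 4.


Common zeros: {(3, 2)}; count = 1; Bézout bound = 4.

deg(f) = 2, deg(g) = 2, so Bézout bound = 4.
Scan x ∈ F_5. For each x, list the y ∈ F_5 with f(x, y) ≡ 0 and those with g(x, y) ≡ 0 (mod 5); the common zeros in that column are the intersection.
  x = 0: f ≡ 0 at y ∈ {0, 3}; g ≡ 0 at y ∈ {4}; common: ∅.
  x = 1: f ≡ 0 at y ∈ {1}; g ≡ 0 at y ∈ ∅; common: ∅.
  x = 2: f ≡ 0 at y ∈ {2, 4}; g ≡ 0 at y ∈ {0}; common: ∅.
  x = 3: f ≡ 0 at y ∈ {2, 3}; g ≡ 0 at y ∈ {2}; common: {2}.
  x = 4: f ≡ 0 at y ∈ {0, 4}; g ≡ 0 at y ∈ {2}; common: ∅.
Collecting: common zeros = {(3, 2)}, so the count is 1.
Comparison with the Bézout bound: 1 ≤ 4 = deg(f)·deg(g), as expected for curves with no common component (the affine F_5-count falls short of the bound because intersections may lie at infinity, over extension fields, or carry multiplicity).


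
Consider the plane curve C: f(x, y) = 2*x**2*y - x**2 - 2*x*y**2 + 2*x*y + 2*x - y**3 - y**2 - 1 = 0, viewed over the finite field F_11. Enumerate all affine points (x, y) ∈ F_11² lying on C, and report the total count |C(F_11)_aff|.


Affine F_11-points: {(0, 6), (1, 0), (1, 1), (1, 7), (2, 8), (3, 3), (6, 5), (6, 10), (7, 7), (8, 1), (8, 5), (8, 10), (9, 8), (10, 3)}; count = 14.

For each of the 121 pairs (x, y) ∈ F_11², evaluate f(x, y) mod 11. Record the zeros.
  x = 0: [0↦10, 1↦8, 2↦9, 3↦7, 4↦7, 5↦3, 6↦0, 7↦3, 8↦6, 9↦3, 10↦10]  zeros at y ∈ {6}
  x = 1: [0↦0, 1↦0, 2↦10, 3↦2, 4↦3, 5↦7, 6↦8, 7↦0, 8↦10, 9↦10, 10↦5]  zeros at y ∈ {0, 1, 7}
  x = 2: [0↦10, 1↦5, 2↦6, 3↦7, 4↦2, 5↦7, 6↦5, 7↦1, 8↦0, 9↦7, 10↦5]  zeros at y ∈ {8}
  x = 3: [0↦7, 1↦1, 2↦8, 3↦0, 4↦4, 5↦3, 6↦2, 7↦6, 8↦9, 9↦5, 10↦10]  zeros at y ∈ {3}
  x = 4: [0↦2, 1↦10, 2↦5, 3↦3, 4↦9, 5↦6, 6↦10, 7↦4, 8↦4, 9↦4, 10↦9]  zeros at y ∈ ∅
  x = 5: [0↦6, 1↦10, 2↦8, 3↦5, 4↦6, 5↦5, 6↦7, 7↦6, 8↦7, 9↦4, 10↦2]  zeros at y ∈ ∅
  x = 6: [0↦8, 1↦1, 2↦6, 3↦6, 4↦6, 5↦0, 6↦4, 7↦1, 8↦7, 9↦5, 10↦0]  zeros at y ∈ {5, 10}
  x = 7: [0↦8, 1↦5, 2↦10, 3↦6, 4↦9, 5↦2, 6↦1, 7↦0, 8↦4, 9↦7, 10↦3]  zeros at y ∈ {7}
  x = 8: [0↦6, 1↦0, 2↦9, 3↦5, 4↦4, 5↦0, 6↦9, 7↦3, 8↦9, 9↦10, 10↦0]  zeros at y ∈ {1, 5, 10}
  x = 9: [0↦2, 1↦8, 2↦3, 3↦3, 4↦2, 5↦5, 6↦6, 7↦10, 8↦0, 9↦3, 10↦2]  zeros at y ∈ {8}
  x = 10: [0↦7, 1↦7, 2↦3, 3↦0, 4↦3, 5↦6, 6↦3, 7↦10, 8↦10, 9↦8, 10↦9]  zeros at y ∈ {3}
Collecting zeros: affine points = {(0, 6), (1, 0), (1, 1), (1, 7), (2, 8), (3, 3), (6, 5), (6, 10), (7, 7), (8, 1), (8, 5), (8, 10), (9, 8), (10, 3)}.
Total count |C(F_11)_aff| = 14.


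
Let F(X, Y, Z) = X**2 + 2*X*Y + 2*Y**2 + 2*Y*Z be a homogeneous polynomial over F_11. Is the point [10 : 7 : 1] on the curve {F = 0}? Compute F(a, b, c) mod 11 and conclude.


F(10,7,1) ≡ 0 (mod 11); P is on the curve.

Evaluate F(10, 7, 1) term-by-term (mod 11).
  X**2 ↦ 1·100·1·1 = 100
  2*X*Y ↦ 2·10·7·1 = 140
  2*Y**2 ↦ 2·1·49·1 = 98
  2*Y*Z ↦ 2·1·7·1 = 14
Sum: F(10, 7, 1) = (100) + (140) + (98) + (14) = 352.
Reducing mod 11: 352 ≡ 0 (mod 11).
Since F(a, b, c) ≡ 0 (mod 11), P lies on the curve.


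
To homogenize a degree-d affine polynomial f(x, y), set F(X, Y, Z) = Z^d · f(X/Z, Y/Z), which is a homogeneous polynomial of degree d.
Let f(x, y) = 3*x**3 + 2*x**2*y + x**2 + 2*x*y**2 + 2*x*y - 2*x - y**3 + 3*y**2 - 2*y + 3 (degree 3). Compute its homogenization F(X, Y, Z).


F(X, Y, Z) = 3*X**3 + 2*X**2*Y + X**2*Z + 2*X*Y**2 + 2*X*Y*Z - 2*X*Z**2 - Y**3 + 3*Y**2*Z - 2*Y*Z**2 + 3*Z**3

deg(f) = 3.
Substitute x = X/Z, y = Y/Z into f, then multiply by Z^3.
  monomial 3·x^3·y^0 ↦ 3·X^3·Y^0·Z^0.
  monomial 2·x^2·y^1 ↦ 2·X^2·Y^1·Z^0.
  monomial 1·x^2·y^0 ↦ 1·X^2·Y^0·Z^1.
  monomial 2·x^1·y^2 ↦ 2·X^1·Y^2·Z^0.
  monomial 2·x^1·y^1 ↦ 2·X^1·Y^1·Z^1.
  monomial -2·x^1·y^0 ↦ -2·X^1·Y^0·Z^2.
  monomial -1·x^0·y^3 ↦ -1·X^0·Y^3·Z^0.
  monomial 3·x^0·y^2 ↦ 3·X^0·Y^2·Z^1.
  monomial -2·x^0·y^1 ↦ -2·X^0·Y^1·Z^2.
  monomial 3·x^0·y^0 ↦ 3·X^0·Y^0·Z^3.
Collecting: F(X, Y, Z) = 3*X**3 + 2*X**2*Y + X**2*Z + 2*X*Y**2 + 2*X*Y*Z - 2*X*Z**2 - Y**3 + 3*Y**2*Z - 2*Y*Z**2 + 3*Z**3.


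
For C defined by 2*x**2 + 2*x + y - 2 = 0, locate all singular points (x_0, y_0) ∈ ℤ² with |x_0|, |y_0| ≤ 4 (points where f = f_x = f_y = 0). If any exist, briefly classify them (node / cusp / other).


No singular points in the scanned grid; C is smooth there.

Compute partial derivatives:
  f_x = 4*x + 2.
  f_y = 1.
f_y = 1 is a nonzero constant, so f_y never vanishes: no point (x, y) can satisfy f = f_x = f_y = 0. In particular no (x, y) ∈ {−4, ..., 4}² is singular; the curve is smooth.


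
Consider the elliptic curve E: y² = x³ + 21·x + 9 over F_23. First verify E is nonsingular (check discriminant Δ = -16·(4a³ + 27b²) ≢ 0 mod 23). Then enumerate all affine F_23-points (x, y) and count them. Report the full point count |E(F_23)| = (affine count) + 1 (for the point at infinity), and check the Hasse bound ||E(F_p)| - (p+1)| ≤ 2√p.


Affine points = {(0, 3), (0, 20), (1, 10), (1, 13), (2, 6), (2, 17), (5, 3), (5, 20), (6, 11), (6, 12), (7, 4), (7, 19), (10, 0), (13, 8), (13, 15), (16, 5), (16, 18), (17, 9), (17, 14), (18, 3), (18, 20)}; affine count = 21; |E(F_23)| = 22.

Discriminant check: Δ ∝ 4a³ + 27b² = 4·21³ + 27·9² = 4·9261 + 27·81 ≡ 16 (mod 23). Nonzero ⇒ E is nonsingular.
For each x ∈ F_23, compute rhs = x³ + 21·x + 9 mod 23, then count y ∈ F_23 with y² ≡ rhs.
  x = 0: rhs = 9, matching y values: 3, 20 (2 points).
  x = 1: rhs = 8, matching y values: 10, 13 (2 points).
  x = 2: rhs = 13, matching y values: 6, 17 (2 points).
  x = 3: rhs = 7, matching y values: none (0 points).
  x = 4: rhs = 19, matching y values: none (0 points).
  x = 5: rhs = 9, matching y values: 3, 20 (2 points).
  x = 6: rhs = 6, matching y values: 11, 12 (2 points).
  x = 7: rhs = 16, matching y values: 4, 19 (2 points).
  x = 8: rhs = 22, matching y values: none (0 points).
  x = 9: rhs = 7, matching y values: none (0 points).
  x = 10: rhs = 0, matching y values: 0 (1 points).
  x = 11: rhs = 7, matching y values: none (0 points).
  x = 12: rhs = 11, matching y values: none (0 points).
  x = 13: rhs = 18, matching y values: 8, 15 (2 points).
  x = 14: rhs = 11, matching y values: none (0 points).
  x = 15: rhs = 19, matching y values: none (0 points).
  x = 16: rhs = 2, matching y values: 5, 18 (2 points).
  x = 17: rhs = 12, matching y values: 9, 14 (2 points).
  x = 18: rhs = 9, matching y values: 3, 20 (2 points).
  x = 19: rhs = 22, matching y values: none (0 points).
  x = 20: rhs = 11, matching y values: none (0 points).
  x = 21: rhs = 5, matching y values: none (0 points).
  x = 22: rhs = 10, matching y values: none (0 points).
Total affine count: 21.
Full point count |E(F_23)| = 21 + 1 = 22.
Hasse bound: |22 − (23+1)| = |-2| = 2 ≤ 2√23 ≈ 9.5917 ✓.


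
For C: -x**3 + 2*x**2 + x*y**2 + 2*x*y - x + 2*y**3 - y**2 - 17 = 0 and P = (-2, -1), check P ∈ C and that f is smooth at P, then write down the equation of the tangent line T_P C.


Tangent line at P: -22*x + 8*y - 36 = 0.

Step 1: f(-2, -1) = 0, so P lies on C.
Step 2: partial derivatives
  f_x(x, y) = -3*x**2 + 4*x + y**2 + 2*y - 1, f_y(x, y) = 2*x*y + 2*x + 6*y**2 - 2*y.
  f_x(P) = -22, f_y(P) = 8 (gradient nonzero, so P is smooth).
Step 3: tangent line at P: -22·(x − -2) + 8·(y − -1) = 0.
Expanding: -22*x + 8*y - 36 = 0.


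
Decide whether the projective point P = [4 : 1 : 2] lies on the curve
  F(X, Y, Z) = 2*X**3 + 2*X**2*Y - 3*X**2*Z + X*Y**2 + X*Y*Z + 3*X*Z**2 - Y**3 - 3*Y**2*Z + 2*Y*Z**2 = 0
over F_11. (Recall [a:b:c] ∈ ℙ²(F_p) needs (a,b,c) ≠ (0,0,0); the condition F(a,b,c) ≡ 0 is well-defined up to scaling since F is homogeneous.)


F(4,1,2) ≡ 4 (mod 11); P is NOT on the curve.

Evaluate F(4, 1, 2) term-by-term (mod 11).
  2*X**3 ↦ 2·64·1·1 = 128
  2*X**2*Y ↦ 2·16·1·1 = 32
  -3*X**2*Z ↦ -3·16·1·2 = -96
  X*Y**2 ↦ 1·4·1·1 = 4
  X*Y*Z ↦ 1·4·1·2 = 8
  3*X*Z**2 ↦ 3·4·1·4 = 48
  -Y**3 ↦ -1·1·1·1 = -1
  -3*Y**2*Z ↦ -3·1·1·2 = -6
  2*Y*Z**2 ↦ 2·1·1·4 = 8
Sum: F(4, 1, 2) = (128) + (32) + (-96) + (4) + (8) + (48) + (-1) + (-6) + (8) = 125.
Reducing mod 11: 125 ≡ 4 (mod 11).
Since F(a, b, c) ≡ 4 ≠ 0 (mod 11), P does NOT lie on the curve.


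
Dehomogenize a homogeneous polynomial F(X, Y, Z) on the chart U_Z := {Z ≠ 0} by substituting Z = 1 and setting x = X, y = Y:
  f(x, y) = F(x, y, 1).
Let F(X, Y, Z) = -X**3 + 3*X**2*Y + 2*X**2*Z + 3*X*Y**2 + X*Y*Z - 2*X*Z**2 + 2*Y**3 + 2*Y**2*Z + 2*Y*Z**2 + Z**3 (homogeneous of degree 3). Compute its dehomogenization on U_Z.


f(x, y) = -x**3 + 3*x**2*y + 2*x**2 + 3*x*y**2 + x*y - 2*x + 2*y**3 + 2*y**2 + 2*y + 1

On U_Z we set Z = 1. Each monomial c·X^i·Y^j·Z^k in F becomes c·x^i·y^j·1^k = c·x^i·y^j.
Substituting Z = 1: F(X, Y, 1) = -x**3 + 3*x**2*y + 2*x**2 + 3*x*y**2 + x*y - 2*x + 2*y**3 + 2*y**2 + 2*y + 1.
Note: deg(f) ≤ deg(F) = 3; strict inequality happens when F is divisible by Z (lost terms).


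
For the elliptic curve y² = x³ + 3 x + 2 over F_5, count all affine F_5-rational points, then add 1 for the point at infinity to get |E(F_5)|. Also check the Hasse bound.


Affine points = {(1, 1), (1, 4), (2, 1), (2, 4)}; affine count = 4; |E(F_5)| = 5.

Discriminant check: Δ ∝ 4a³ + 27b² = 4·3³ + 27·2² = 4·27 + 27·4 ≡ 1 (mod 5). Nonzero ⇒ E is nonsingular.
For each x ∈ F_5, compute rhs = x³ + 3·x + 2 mod 5, then count y ∈ F_5 with y² ≡ rhs.
  x = 0: rhs = 2, matching y values: none (0 points).
  x = 1: rhs = 1, matching y values: 1, 4 (2 points).
  x = 2: rhs = 1, matching y values: 1, 4 (2 points).
  x = 3: rhs = 3, matching y values: none (0 points).
  x = 4: rhs = 3, matching y values: none (0 points).
Total affine count: 4.
Full point count |E(F_5)| = 4 + 1 = 5.
Hasse bound: |5 − (5+1)| = |-1| = 1 ≤ 2√5 ≈ 4.4721 ✓.


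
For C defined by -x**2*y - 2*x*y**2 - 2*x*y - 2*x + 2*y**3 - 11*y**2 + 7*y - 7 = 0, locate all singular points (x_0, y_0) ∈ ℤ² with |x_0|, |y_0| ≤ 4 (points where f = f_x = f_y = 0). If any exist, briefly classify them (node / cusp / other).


Singular points: {(-3, 1)}; classification: node.

Compute partial derivatives:
  f_x = -2*x*y - 2*y**2 - 2*y - 2.
  f_y = -x**2 - 4*x*y - 2*x + 6*y**2 - 22*y + 7.
Scan x_0 ∈ {−4, ..., 4}. For each x_0, f_y(x_0, y) is a polynomial in y; find its integer roots y ∈ {−4, ..., 4}, then test f_x and f at those candidates.
  x = -4: f_y(-4, y) = 6*y**2 - 6*y - 1; no integer root y with |y| ≤ 4.
  x = -3: f_y(-3, y) = 6*y**2 - 10*y + 4; vanishes at y ∈ {1}. (-3, 1): f_x = 0, f = 0 — SINGULAR.
  x = -2: f_y(-2, y) = 6*y**2 - 14*y + 7; no integer root y with |y| ≤ 4.
  x = -1: f_y(-1, y) = 6*y**2 - 18*y + 8; no integer root y with |y| ≤ 4.
  x = 0: f_y(0, y) = 6*y**2 - 22*y + 7; no integer root y with |y| ≤ 4.
  x = 1: f_y(1, y) = 6*y**2 - 26*y + 4; no integer root y with |y| ≤ 4.
  x = 2: f_y(2, y) = 6*y**2 - 30*y - 1; no integer root y with |y| ≤ 4.
  x = 3: f_y(3, y) = 6*y**2 - 34*y - 8; no integer root y with |y| ≤ 4.
  x = 4: f_y(4, y) = 6*y**2 - 38*y - 17; no integer root y with |y| ≤ 4.
Only singular point on the grid: (-3, 1).
Classify: substitute x = -3 + u, y = 1 + v and expand: f = -u**2*v - u**2 - 2*u*v**2 + 2*v**3 + v**2.
No constant or linear terms (consistent with a singular point). Quadratic part: -u**2 + v**2. Cubic part: -u**2*v - 2*u*v**2 + 2*v**3.
The quadratic part v**2 - u**2 = (v − u)(v + u) splits into two distinct linear factors, so there are two distinct tangent lines y − 1 = ±(x − -3) — this is a node (ordinary double point).
Classification: node.


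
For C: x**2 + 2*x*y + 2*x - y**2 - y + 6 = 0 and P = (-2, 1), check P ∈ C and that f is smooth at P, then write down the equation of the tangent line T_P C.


Tangent line at P: 7 - 7*y = 0.

Step 1: f(-2, 1) = 0, so P lies on C.
Step 2: partial derivatives
  f_x(x, y) = 2*x + 2*y + 2, f_y(x, y) = 2*x - 2*y - 1.
  f_x(P) = 0, f_y(P) = -7 (gradient nonzero, so P is smooth).
Step 3: tangent line at P: 0·(x − -2) + -7·(y − 1) = 0.
Expanding: 7 - 7*y = 0.


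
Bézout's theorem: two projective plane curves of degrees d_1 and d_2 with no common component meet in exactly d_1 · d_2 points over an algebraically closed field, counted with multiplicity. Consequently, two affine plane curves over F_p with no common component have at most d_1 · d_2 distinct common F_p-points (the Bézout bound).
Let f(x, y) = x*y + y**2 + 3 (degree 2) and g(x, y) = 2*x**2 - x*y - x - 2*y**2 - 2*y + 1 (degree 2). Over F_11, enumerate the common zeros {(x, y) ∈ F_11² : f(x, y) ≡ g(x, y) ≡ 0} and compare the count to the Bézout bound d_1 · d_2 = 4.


Common zeros: {(4, 10)}; count = 1; Bézout bound = 4.

deg(f) = 2, deg(g) = 2, so Bézout bound = 4.
Scan x ∈ F_11. For each x, list the y ∈ F_11 with f(x, y) ≡ 0 and those with g(x, y) ≡ 0 (mod 11); the common zeros in that column are the intersection.
  x = 0: f ≡ 0 at y ∈ ∅; g ≡ 0 at y ∈ {2, 8}; common: ∅.
  x = 1: f ≡ 0 at y ∈ {5}; g ≡ 0 at y ∈ {6, 9}; common: ∅.
  x = 2: f ≡ 0 at y ∈ {2, 7}; g ≡ 0 at y ∈ ∅; common: ∅.
  x = 3: f ≡ 0 at y ∈ ∅; g ≡ 0 at y ∈ ∅; common: ∅.
  x = 4: f ≡ 0 at y ∈ {8, 10}; g ≡ 0 at y ∈ {9, 10}; common: {10}.
  x = 5: f ≡ 0 at y ∈ ∅; g ≡ 0 at y ∈ ∅; common: ∅.
  x = 6: f ≡ 0 at y ∈ ∅; g ≡ 0 at y ∈ ∅; common: ∅.
  x = 7: f ≡ 0 at y ∈ {1, 3}; g ≡ 0 at y ∈ {2, 10}; common: ∅.
  x = 8: f ≡ 0 at y ∈ ∅; g ≡ 0 at y ∈ {0, 6}; common: ∅.
  x = 9: f ≡ 0 at y ∈ {4, 9}; g ≡ 0 at y ∈ {0}; common: ∅.
  x = 10: f ≡ 0 at y ∈ {6}; g ≡ 0 at y ∈ {8}; common: ∅.
Collecting: common zeros = {(4, 10)}, so the count is 1.
Comparison with the Bézout bound: 1 ≤ 4 = deg(f)·deg(g), as expected for curves with no common component (the affine F_11-count falls short of the bound because intersections may lie at infinity, over extension fields, or carry multiplicity).


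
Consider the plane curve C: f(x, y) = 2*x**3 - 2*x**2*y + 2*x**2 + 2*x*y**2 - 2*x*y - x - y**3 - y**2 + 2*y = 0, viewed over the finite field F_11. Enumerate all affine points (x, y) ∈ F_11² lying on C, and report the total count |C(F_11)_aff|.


Affine F_11-points: {(0, 0), (0, 1), (0, 9), (2, 0), (3, 6), (4, 7), (5, 4), (5, 6), (5, 10), (8, 0), (8, 6), (8, 9)}; count = 12.

For each of the 121 pairs (x, y) ∈ F_11², evaluate f(x, y) mod 11. Record the zeros.
  x = 0: [0↦0, 1↦0, 2↦3, 3↦3, 4↦5, 5↦3, 6↦2, 7↦7, 8↦1, 9↦0, 10↦9]  zeros at y ∈ {0, 1, 9}
  x = 1: [0↦3, 1↦1, 2↦6, 3↦1, 4↦2, 5↦3, 6↦9, 7↦3, 8↦1, 9↦8, 10↦7]  zeros at y ∈ ∅
  x = 2: [0↦0, 1↦3, 2↦6, 3↦3, 4↦10, 5↦10, 6↦8, 7↦9, 8↦7, 9↦7, 10↦3]  zeros at y ∈ {0}
  x = 3: [0↦3, 1↦7, 2↦4, 3↦10, 4↦8, 5↦3, 6↦0, 7↦4, 8↦9, 9↦9, 10↦9]  zeros at y ∈ {6}
  x = 4: [0↦2, 1↦3, 2↦1, 3↦1, 4↦8, 5↦5, 6↦8, 7↦0, 8↦8, 9↦4, 10↦4]  zeros at y ∈ {7}
  x = 5: [0↦9, 1↦3, 2↦9, 3↦10, 4↦0, 5↦6, 6↦0, 7↦9, 8↦5, 9↦4, 10↦0]  zeros at y ∈ {4, 6, 10}
  x = 6: [0↦3, 1↦8, 2↦7, 3↦5, 4↦7, 5↦7, 6↦10, 7↦10, 8↦1, 9↦10, 10↦9]  zeros at y ∈ ∅
  x = 7: [0↦7, 1↦8, 2↦7, 3↦9, 4↦8, 5↦9, 6↦6, 7↦4, 8↦8, 9↦1, 10↦10]  zeros at y ∈ ∅
  x = 8: [0↦0, 1↦4, 2↦10, 3↦1, 4↦4, 5↦2, 6↦0, 7↦3, 8↦5, 9↦0, 10↦4]  zeros at y ∈ {0, 6, 9}
  x = 9: [0↦5, 1↦8, 2↦6, 3↦4, 4↦7, 5↦9, 6↦4, 7↦8, 8↦4, 9↦8, 10↦3]  zeros at y ∈ ∅
  x = 10: [0↦1, 1↦10, 2↦7, 3↦8, 4↦7, 5↦9, 6↦8, 7↦9, 8↦6, 9↦4, 10↦8]  zeros at y ∈ ∅
Collecting zeros: affine points = {(0, 0), (0, 1), (0, 9), (2, 0), (3, 6), (4, 7), (5, 4), (5, 6), (5, 10), (8, 0), (8, 6), (8, 9)}.
Total count |C(F_11)_aff| = 12.


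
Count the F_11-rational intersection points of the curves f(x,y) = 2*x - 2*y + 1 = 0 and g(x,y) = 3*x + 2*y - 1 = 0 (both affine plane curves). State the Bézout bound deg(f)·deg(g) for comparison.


Common zeros: {(0, 6)}; count = 1; Bézout bound = 1.

deg(f) = 1, deg(g) = 1, so Bézout bound = 1.
Scan x ∈ F_11. For each x, list the y ∈ F_11 with f(x, y) ≡ 0 and those with g(x, y) ≡ 0 (mod 11); the common zeros in that column are the intersection.
  x = 0: f ≡ 0 at y ∈ {6}; g ≡ 0 at y ∈ {6}; common: {6}.
  x = 1: f ≡ 0 at y ∈ {7}; g ≡ 0 at y ∈ {10}; common: ∅.
  x = 2: f ≡ 0 at y ∈ {8}; g ≡ 0 at y ∈ {3}; common: ∅.
  x = 3: f ≡ 0 at y ∈ {9}; g ≡ 0 at y ∈ {7}; common: ∅.
  x = 4: f ≡ 0 at y ∈ {10}; g ≡ 0 at y ∈ {0}; common: ∅.
  x = 5: f ≡ 0 at y ∈ {0}; g ≡ 0 at y ∈ {4}; common: ∅.
  x = 6: f ≡ 0 at y ∈ {1}; g ≡ 0 at y ∈ {8}; common: ∅.
  x = 7: f ≡ 0 at y ∈ {2}; g ≡ 0 at y ∈ {1}; common: ∅.
  x = 8: f ≡ 0 at y ∈ {3}; g ≡ 0 at y ∈ {5}; common: ∅.
  x = 9: f ≡ 0 at y ∈ {4}; g ≡ 0 at y ∈ {9}; common: ∅.
  x = 10: f ≡ 0 at y ∈ {5}; g ≡ 0 at y ∈ {2}; common: ∅.
Collecting: common zeros = {(0, 6)}, so the count is 1.
Comparison with the Bézout bound: 1 ≤ 1 = deg(f)·deg(g), as expected for curves with no common component (the bound is attained).


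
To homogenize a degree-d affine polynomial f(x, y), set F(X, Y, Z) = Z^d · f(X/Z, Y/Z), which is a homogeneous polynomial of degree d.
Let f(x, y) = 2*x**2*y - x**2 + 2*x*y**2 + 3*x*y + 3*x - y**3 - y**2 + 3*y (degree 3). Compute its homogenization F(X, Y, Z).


F(X, Y, Z) = 2*X**2*Y - X**2*Z + 2*X*Y**2 + 3*X*Y*Z + 3*X*Z**2 - Y**3 - Y**2*Z + 3*Y*Z**2

deg(f) = 3.
Substitute x = X/Z, y = Y/Z into f, then multiply by Z^3.
  monomial 2·x^2·y^1 ↦ 2·X^2·Y^1·Z^0.
  monomial -1·x^2·y^0 ↦ -1·X^2·Y^0·Z^1.
  monomial 2·x^1·y^2 ↦ 2·X^1·Y^2·Z^0.
  monomial 3·x^1·y^1 ↦ 3·X^1·Y^1·Z^1.
  monomial 3·x^1·y^0 ↦ 3·X^1·Y^0·Z^2.
  monomial -1·x^0·y^3 ↦ -1·X^0·Y^3·Z^0.
  monomial -1·x^0·y^2 ↦ -1·X^0·Y^2·Z^1.
  monomial 3·x^0·y^1 ↦ 3·X^0·Y^1·Z^2.
Collecting: F(X, Y, Z) = 2*X**2*Y - X**2*Z + 2*X*Y**2 + 3*X*Y*Z + 3*X*Z**2 - Y**3 - Y**2*Z + 3*Y*Z**2.
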